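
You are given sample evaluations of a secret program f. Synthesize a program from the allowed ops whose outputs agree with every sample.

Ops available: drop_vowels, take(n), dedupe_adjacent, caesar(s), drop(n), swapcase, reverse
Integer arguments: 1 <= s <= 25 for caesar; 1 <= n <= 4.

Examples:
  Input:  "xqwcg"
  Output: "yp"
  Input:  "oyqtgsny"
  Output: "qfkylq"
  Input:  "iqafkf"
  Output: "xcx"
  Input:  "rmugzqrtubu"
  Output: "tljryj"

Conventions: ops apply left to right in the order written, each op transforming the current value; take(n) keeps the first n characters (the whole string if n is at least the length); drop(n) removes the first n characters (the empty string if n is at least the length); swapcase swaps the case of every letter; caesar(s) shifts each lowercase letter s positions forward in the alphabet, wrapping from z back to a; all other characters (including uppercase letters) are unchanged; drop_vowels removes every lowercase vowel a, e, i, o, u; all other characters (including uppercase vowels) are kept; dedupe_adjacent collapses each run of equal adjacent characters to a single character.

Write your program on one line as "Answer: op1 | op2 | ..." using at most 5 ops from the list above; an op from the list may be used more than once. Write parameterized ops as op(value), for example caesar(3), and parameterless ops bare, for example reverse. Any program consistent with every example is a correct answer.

drop_vowels | reverse | caesar(18) | drop_vowels

Check, running the answer program on each example:
  "xqwcg" -> "xqwcg" -> "gcwqx" -> "yuoip" -> "yp"
  "oyqtgsny" -> "yqtgsny" -> "ynsgtqy" -> "qfkyliq" -> "qfkylq"
  "iqafkf" -> "qfkf" -> "fkfq" -> "xcxi" -> "xcx"
  "rmugzqrtubu" -> "rmgzqrtb" -> "btrqzgmr" -> "tljiryej" -> "tljryj"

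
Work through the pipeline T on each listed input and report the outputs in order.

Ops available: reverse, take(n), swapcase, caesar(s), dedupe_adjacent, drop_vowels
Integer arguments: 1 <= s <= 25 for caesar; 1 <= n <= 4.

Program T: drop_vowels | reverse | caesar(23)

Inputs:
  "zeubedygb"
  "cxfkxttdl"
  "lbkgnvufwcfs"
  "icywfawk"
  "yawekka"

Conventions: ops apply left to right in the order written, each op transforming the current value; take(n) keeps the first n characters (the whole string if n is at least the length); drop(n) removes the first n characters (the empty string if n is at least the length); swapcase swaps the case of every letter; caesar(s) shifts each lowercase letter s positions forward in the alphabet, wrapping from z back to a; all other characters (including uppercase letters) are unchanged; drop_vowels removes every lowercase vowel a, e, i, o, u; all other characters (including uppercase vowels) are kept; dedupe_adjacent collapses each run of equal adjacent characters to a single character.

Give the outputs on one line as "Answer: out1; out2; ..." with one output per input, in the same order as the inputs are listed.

"ydvayw"; "iaqquhcuz"; "pcztcskdhyi"; "htctvz"; "hhtv"

Execution, op by op:
  "zeubedygb" -> "zbdygb" -> "bgydbz" -> "ydvayw"
  "cxfkxttdl" -> "cxfkxttdl" -> "ldttxkfxc" -> "iaqquhcuz"
  "lbkgnvufwcfs" -> "lbkgnvfwcfs" -> "sfcwfvngkbl" -> "pcztcskdhyi"
  "icywfawk" -> "cywfwk" -> "kwfwyc" -> "htctvz"
  "yawekka" -> "ywkk" -> "kkwy" -> "hhtv"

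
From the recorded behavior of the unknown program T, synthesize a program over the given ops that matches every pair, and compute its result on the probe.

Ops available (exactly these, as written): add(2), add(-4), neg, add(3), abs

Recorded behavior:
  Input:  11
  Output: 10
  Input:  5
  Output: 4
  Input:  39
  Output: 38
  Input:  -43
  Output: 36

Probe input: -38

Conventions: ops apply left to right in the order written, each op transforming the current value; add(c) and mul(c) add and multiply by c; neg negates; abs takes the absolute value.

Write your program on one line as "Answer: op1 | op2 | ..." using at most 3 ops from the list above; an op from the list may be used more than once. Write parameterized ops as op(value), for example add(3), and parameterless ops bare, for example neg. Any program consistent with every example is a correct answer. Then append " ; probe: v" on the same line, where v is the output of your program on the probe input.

add(3) | abs | add(-4) ; probe: 31

Check, running the answer program on each example:
  11 -> 14 -> 14 -> 10
  5 -> 8 -> 8 -> 4
  39 -> 42 -> 42 -> 38
  -43 -> -40 -> 40 -> 36
  probe: -38 -> -35 -> 35 -> 31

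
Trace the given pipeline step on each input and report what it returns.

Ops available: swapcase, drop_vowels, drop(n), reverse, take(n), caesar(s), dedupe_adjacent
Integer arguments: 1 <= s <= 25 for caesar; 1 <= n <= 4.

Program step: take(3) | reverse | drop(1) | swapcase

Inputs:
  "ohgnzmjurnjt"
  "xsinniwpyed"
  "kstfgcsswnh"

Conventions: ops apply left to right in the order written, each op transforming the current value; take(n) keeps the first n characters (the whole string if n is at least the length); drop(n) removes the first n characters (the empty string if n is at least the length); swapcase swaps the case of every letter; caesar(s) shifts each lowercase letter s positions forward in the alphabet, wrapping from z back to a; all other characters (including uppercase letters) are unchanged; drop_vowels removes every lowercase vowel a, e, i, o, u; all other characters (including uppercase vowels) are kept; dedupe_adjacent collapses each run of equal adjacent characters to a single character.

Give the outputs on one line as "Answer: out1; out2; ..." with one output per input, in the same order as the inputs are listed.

"HO"; "SX"; "SK"

Execution, op by op:
  "ohgnzmjurnjt" -> "ohg" -> "gho" -> "ho" -> "HO"
  "xsinniwpyed" -> "xsi" -> "isx" -> "sx" -> "SX"
  "kstfgcsswnh" -> "kst" -> "tsk" -> "sk" -> "SK"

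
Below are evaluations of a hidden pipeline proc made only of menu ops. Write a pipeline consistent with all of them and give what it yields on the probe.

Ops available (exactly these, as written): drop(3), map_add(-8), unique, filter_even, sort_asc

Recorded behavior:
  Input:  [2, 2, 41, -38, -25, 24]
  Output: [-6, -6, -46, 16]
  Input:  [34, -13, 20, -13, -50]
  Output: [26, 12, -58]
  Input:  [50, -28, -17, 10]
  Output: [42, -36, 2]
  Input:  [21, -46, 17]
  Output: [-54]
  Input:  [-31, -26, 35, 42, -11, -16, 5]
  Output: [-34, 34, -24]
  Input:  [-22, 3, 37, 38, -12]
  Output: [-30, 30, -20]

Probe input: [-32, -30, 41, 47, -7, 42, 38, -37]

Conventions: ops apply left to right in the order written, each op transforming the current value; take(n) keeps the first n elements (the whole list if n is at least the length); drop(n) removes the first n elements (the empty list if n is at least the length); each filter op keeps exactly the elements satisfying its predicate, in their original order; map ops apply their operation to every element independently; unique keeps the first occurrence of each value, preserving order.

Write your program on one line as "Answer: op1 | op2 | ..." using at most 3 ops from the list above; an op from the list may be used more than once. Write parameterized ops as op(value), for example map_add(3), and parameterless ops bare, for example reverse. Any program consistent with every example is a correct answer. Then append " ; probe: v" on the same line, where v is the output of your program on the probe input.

map_add(-8) | filter_even ; probe: [-40, -38, 34, 30]

Check, running the answer program on each example:
  [2, 2, 41, -38, -25, 24] -> [-6, -6, 33, -46, -33, 16] -> [-6, -6, -46, 16]
  [34, -13, 20, -13, -50] -> [26, -21, 12, -21, -58] -> [26, 12, -58]
  [50, -28, -17, 10] -> [42, -36, -25, 2] -> [42, -36, 2]
  [21, -46, 17] -> [13, -54, 9] -> [-54]
  [-31, -26, 35, 42, -11, -16, 5] -> [-39, -34, 27, 34, -19, -24, -3] -> [-34, 34, -24]
  [-22, 3, 37, 38, -12] -> [-30, -5, 29, 30, -20] -> [-30, 30, -20]
  probe: [-32, -30, 41, 47, -7, 42, 38, -37] -> [-40, -38, 33, 39, -15, 34, 30, -45] -> [-40, -38, 34, 30]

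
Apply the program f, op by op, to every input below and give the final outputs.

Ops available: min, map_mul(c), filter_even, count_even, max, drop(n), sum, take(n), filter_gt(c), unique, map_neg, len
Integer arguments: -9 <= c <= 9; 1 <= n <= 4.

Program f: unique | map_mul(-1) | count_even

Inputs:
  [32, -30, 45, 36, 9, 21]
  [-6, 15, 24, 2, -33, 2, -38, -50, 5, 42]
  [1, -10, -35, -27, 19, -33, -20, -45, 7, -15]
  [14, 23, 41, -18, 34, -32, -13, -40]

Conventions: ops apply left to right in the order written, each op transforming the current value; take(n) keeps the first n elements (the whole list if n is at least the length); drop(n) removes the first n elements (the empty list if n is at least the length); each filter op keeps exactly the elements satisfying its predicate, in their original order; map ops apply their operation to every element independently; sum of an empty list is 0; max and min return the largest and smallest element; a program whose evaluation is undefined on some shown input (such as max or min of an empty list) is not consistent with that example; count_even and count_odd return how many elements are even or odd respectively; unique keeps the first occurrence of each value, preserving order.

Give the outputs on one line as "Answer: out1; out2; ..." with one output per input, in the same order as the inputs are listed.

Execution, op by op:
  [32, -30, 45, 36, 9, 21] -> [32, -30, 45, 36, 9, 21] -> [-32, 30, -45, -36, -9, -21] -> 3
  [-6, 15, 24, 2, -33, 2, -38, -50, 5, 42] -> [-6, 15, 24, 2, -33, -38, -50, 5, 42] -> [6, -15, -24, -2, 33, 38, 50, -5, -42] -> 6
  [1, -10, -35, -27, 19, -33, -20, -45, 7, -15] -> [1, -10, -35, -27, 19, -33, -20, -45, 7, -15] -> [-1, 10, 35, 27, -19, 33, 20, 45, -7, 15] -> 2
  [14, 23, 41, -18, 34, -32, -13, -40] -> [14, 23, 41, -18, 34, -32, -13, -40] -> [-14, -23, -41, 18, -34, 32, 13, 40] -> 5

3; 6; 2; 5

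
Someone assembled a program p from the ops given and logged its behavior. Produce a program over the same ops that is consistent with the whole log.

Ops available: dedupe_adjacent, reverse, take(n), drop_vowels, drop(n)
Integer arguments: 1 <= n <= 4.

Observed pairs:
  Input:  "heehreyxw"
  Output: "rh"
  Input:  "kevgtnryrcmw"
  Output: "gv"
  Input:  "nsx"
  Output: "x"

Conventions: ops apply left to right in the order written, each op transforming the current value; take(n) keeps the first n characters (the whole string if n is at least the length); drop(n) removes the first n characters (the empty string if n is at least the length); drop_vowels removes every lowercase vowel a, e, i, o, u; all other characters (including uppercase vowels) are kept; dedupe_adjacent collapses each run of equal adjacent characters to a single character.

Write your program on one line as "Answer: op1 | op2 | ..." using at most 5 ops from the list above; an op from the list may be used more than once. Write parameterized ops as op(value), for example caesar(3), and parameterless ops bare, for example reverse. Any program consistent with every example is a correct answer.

dedupe_adjacent | drop(1) | drop(1) | take(2) | reverse

Check, running the answer program on each example:
  "heehreyxw" -> "hehreyxw" -> "ehreyxw" -> "hreyxw" -> "hr" -> "rh"
  "kevgtnryrcmw" -> "kevgtnryrcmw" -> "evgtnryrcmw" -> "vgtnryrcmw" -> "vg" -> "gv"
  "nsx" -> "nsx" -> "sx" -> "x" -> "x" -> "x"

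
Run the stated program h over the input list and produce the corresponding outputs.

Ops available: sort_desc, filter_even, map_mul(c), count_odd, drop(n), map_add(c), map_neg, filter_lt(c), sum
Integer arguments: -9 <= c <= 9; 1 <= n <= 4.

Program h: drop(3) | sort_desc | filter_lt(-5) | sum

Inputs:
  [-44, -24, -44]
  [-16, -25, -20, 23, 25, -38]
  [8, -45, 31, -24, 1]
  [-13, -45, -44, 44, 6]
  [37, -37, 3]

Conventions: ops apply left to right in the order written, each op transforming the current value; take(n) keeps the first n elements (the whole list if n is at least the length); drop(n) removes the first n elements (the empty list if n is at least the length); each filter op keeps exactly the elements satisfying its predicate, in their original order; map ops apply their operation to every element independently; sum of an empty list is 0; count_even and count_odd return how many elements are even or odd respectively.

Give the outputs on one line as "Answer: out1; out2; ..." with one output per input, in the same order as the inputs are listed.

Execution, op by op:
  [-44, -24, -44] -> [] -> [] -> [] -> 0
  [-16, -25, -20, 23, 25, -38] -> [23, 25, -38] -> [25, 23, -38] -> [-38] -> -38
  [8, -45, 31, -24, 1] -> [-24, 1] -> [1, -24] -> [-24] -> -24
  [-13, -45, -44, 44, 6] -> [44, 6] -> [44, 6] -> [] -> 0
  [37, -37, 3] -> [] -> [] -> [] -> 0

0; -38; -24; 0; 0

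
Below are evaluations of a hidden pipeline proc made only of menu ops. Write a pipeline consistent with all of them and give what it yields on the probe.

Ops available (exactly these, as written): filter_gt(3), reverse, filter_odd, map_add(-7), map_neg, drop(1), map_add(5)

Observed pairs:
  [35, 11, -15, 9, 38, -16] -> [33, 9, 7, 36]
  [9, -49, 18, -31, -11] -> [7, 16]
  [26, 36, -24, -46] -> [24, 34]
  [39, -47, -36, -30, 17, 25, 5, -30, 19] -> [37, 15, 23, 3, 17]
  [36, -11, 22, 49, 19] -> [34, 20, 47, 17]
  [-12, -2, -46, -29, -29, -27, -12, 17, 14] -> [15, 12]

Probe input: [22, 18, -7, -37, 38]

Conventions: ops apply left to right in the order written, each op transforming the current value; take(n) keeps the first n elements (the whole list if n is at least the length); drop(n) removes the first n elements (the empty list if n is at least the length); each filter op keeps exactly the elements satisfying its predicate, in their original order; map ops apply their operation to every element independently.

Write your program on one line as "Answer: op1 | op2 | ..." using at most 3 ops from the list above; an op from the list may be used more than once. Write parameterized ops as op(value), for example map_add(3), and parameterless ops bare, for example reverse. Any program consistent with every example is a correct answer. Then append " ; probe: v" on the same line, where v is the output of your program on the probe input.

filter_gt(3) | map_add(-7) | map_add(5) ; probe: [20, 16, 36]

Check, running the answer program on each example:
  [35, 11, -15, 9, 38, -16] -> [35, 11, 9, 38] -> [28, 4, 2, 31] -> [33, 9, 7, 36]
  [9, -49, 18, -31, -11] -> [9, 18] -> [2, 11] -> [7, 16]
  [26, 36, -24, -46] -> [26, 36] -> [19, 29] -> [24, 34]
  [39, -47, -36, -30, 17, 25, 5, -30, 19] -> [39, 17, 25, 5, 19] -> [32, 10, 18, -2, 12] -> [37, 15, 23, 3, 17]
  [36, -11, 22, 49, 19] -> [36, 22, 49, 19] -> [29, 15, 42, 12] -> [34, 20, 47, 17]
  [-12, -2, -46, -29, -29, -27, -12, 17, 14] -> [17, 14] -> [10, 7] -> [15, 12]
  probe: [22, 18, -7, -37, 38] -> [22, 18, 38] -> [15, 11, 31] -> [20, 16, 36]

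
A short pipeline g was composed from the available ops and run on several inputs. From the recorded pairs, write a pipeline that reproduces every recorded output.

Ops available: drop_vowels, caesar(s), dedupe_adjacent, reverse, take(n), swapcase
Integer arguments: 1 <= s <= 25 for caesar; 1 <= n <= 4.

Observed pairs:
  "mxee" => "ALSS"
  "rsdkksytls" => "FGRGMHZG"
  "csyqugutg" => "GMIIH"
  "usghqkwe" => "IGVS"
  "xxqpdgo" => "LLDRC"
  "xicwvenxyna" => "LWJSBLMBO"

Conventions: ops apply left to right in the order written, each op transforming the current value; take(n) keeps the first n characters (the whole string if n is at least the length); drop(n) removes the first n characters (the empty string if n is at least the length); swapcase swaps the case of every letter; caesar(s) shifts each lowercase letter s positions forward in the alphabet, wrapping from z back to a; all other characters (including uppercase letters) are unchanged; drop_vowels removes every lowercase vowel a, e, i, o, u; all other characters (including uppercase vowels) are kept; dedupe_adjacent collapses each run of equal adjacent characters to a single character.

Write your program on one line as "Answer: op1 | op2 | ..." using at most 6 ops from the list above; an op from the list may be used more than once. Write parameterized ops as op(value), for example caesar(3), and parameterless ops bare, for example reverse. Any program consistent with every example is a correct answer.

caesar(18) | caesar(6) | drop_vowels | caesar(16) | swapcase

Check, running the answer program on each example:
  "mxee" -> "epww" -> "kvcc" -> "kvcc" -> "alss" -> "ALSS"
  "rsdkksytls" -> "jkvcckqldk" -> "pqbiiqwrjq" -> "pqbqwrjq" -> "fgrgmhzg" -> "FGRGMHZG"
  "csyqugutg" -> "ukqimymly" -> "aqwosesre" -> "qwssr" -> "gmiih" -> "GMIIH"
  "usghqkwe" -> "mkyzicow" -> "sqefoiuc" -> "sqfc" -> "igvs" -> "IGVS"
  "xxqpdgo" -> "ppihvyg" -> "vvonbem" -> "vvnbm" -> "lldrc" -> "LLDRC"
  "xicwvenxyna" -> "pauonwfpqfs" -> "vgautclvwly" -> "vgtclvwly" -> "lwjsblmbo" -> "LWJSBLMBO"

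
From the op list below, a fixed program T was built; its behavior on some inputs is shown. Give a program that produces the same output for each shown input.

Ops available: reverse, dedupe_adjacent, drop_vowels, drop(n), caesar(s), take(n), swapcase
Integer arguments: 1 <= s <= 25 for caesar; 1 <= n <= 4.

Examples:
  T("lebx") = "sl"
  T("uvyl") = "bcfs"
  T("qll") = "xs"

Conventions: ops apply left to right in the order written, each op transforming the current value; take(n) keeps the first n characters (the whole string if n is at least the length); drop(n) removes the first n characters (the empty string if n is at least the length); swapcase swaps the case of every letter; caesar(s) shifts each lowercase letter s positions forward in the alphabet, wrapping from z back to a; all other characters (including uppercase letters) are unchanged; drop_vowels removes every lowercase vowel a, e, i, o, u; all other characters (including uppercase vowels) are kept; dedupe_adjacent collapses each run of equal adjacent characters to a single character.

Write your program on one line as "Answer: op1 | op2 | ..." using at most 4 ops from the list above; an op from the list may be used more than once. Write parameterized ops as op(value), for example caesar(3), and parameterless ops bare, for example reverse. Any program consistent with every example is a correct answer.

caesar(7) | drop_vowels | dedupe_adjacent

Check, running the answer program on each example:
  "lebx" -> "slie" -> "sl" -> "sl"
  "uvyl" -> "bcfs" -> "bcfs" -> "bcfs"
  "qll" -> "xss" -> "xss" -> "xs"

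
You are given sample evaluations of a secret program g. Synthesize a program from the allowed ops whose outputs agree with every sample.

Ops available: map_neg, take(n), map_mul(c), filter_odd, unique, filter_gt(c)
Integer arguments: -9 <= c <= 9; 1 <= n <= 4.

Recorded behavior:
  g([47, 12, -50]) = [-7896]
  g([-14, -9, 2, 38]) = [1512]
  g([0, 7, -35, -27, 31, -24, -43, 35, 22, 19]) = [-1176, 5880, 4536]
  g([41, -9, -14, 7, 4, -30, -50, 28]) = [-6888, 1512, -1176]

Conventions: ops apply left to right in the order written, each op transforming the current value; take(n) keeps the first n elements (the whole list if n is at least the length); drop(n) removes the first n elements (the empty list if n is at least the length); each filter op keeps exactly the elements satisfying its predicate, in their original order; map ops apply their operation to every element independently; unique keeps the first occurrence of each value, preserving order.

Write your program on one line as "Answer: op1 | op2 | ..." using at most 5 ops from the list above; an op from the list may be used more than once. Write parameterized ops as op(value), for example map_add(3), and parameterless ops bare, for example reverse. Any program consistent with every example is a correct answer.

filter_odd | map_mul(-7) | take(3) | map_mul(-3) | map_mul(-8)

Check, running the answer program on each example:
  [47, 12, -50] -> [47] -> [-329] -> [-329] -> [987] -> [-7896]
  [-14, -9, 2, 38] -> [-9] -> [63] -> [63] -> [-189] -> [1512]
  [0, 7, -35, -27, 31, -24, -43, 35, 22, 19] -> [7, -35, -27, 31, -43, 35, 19] -> [-49, 245, 189, -217, 301, -245, -133] -> [-49, 245, 189] -> [147, -735, -567] -> [-1176, 5880, 4536]
  [41, -9, -14, 7, 4, -30, -50, 28] -> [41, -9, 7] -> [-287, 63, -49] -> [-287, 63, -49] -> [861, -189, 147] -> [-6888, 1512, -1176]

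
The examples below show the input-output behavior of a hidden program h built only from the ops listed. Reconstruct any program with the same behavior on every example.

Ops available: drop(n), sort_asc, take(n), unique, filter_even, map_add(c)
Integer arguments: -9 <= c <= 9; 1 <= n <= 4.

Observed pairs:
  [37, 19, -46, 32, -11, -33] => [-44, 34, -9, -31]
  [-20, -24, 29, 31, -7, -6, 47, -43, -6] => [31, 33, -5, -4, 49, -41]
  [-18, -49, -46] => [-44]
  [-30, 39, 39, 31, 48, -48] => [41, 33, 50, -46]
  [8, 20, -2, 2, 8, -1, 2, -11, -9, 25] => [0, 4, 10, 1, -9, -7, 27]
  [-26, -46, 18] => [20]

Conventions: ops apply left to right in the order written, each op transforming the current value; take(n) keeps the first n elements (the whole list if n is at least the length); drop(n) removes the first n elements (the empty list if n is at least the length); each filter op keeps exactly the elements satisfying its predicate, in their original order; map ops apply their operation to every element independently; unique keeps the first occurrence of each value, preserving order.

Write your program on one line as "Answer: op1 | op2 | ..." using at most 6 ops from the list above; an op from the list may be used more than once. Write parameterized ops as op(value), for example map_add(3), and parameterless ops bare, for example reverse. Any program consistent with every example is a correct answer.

drop(1) | map_add(-1) | map_add(3) | drop(1) | unique

Check, running the answer program on each example:
  [37, 19, -46, 32, -11, -33] -> [19, -46, 32, -11, -33] -> [18, -47, 31, -12, -34] -> [21, -44, 34, -9, -31] -> [-44, 34, -9, -31] -> [-44, 34, -9, -31]
  [-20, -24, 29, 31, -7, -6, 47, -43, -6] -> [-24, 29, 31, -7, -6, 47, -43, -6] -> [-25, 28, 30, -8, -7, 46, -44, -7] -> [-22, 31, 33, -5, -4, 49, -41, -4] -> [31, 33, -5, -4, 49, -41, -4] -> [31, 33, -5, -4, 49, -41]
  [-18, -49, -46] -> [-49, -46] -> [-50, -47] -> [-47, -44] -> [-44] -> [-44]
  [-30, 39, 39, 31, 48, -48] -> [39, 39, 31, 48, -48] -> [38, 38, 30, 47, -49] -> [41, 41, 33, 50, -46] -> [41, 33, 50, -46] -> [41, 33, 50, -46]
  [8, 20, -2, 2, 8, -1, 2, -11, -9, 25] -> [20, -2, 2, 8, -1, 2, -11, -9, 25] -> [19, -3, 1, 7, -2, 1, -12, -10, 24] -> [22, 0, 4, 10, 1, 4, -9, -7, 27] -> [0, 4, 10, 1, 4, -9, -7, 27] -> [0, 4, 10, 1, -9, -7, 27]
  [-26, -46, 18] -> [-46, 18] -> [-47, 17] -> [-44, 20] -> [20] -> [20]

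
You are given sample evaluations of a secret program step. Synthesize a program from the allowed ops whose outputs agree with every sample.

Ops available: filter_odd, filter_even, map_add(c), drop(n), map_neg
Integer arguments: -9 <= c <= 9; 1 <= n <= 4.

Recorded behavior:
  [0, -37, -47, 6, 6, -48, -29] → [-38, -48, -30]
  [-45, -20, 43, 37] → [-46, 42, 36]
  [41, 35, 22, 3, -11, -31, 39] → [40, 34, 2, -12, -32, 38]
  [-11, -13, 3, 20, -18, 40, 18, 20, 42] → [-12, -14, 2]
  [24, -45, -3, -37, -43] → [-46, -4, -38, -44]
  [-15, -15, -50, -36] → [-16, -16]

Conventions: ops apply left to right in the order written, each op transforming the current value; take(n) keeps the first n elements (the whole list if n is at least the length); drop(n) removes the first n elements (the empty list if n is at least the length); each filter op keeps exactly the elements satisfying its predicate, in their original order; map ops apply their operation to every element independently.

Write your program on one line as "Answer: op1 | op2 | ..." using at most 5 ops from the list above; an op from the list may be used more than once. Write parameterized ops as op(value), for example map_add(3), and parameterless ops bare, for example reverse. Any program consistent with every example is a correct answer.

map_neg | filter_odd | map_add(9) | map_add(-8) | map_neg

Check, running the answer program on each example:
  [0, -37, -47, 6, 6, -48, -29] -> [0, 37, 47, -6, -6, 48, 29] -> [37, 47, 29] -> [46, 56, 38] -> [38, 48, 30] -> [-38, -48, -30]
  [-45, -20, 43, 37] -> [45, 20, -43, -37] -> [45, -43, -37] -> [54, -34, -28] -> [46, -42, -36] -> [-46, 42, 36]
  [41, 35, 22, 3, -11, -31, 39] -> [-41, -35, -22, -3, 11, 31, -39] -> [-41, -35, -3, 11, 31, -39] -> [-32, -26, 6, 20, 40, -30] -> [-40, -34, -2, 12, 32, -38] -> [40, 34, 2, -12, -32, 38]
  [-11, -13, 3, 20, -18, 40, 18, 20, 42] -> [11, 13, -3, -20, 18, -40, -18, -20, -42] -> [11, 13, -3] -> [20, 22, 6] -> [12, 14, -2] -> [-12, -14, 2]
  [24, -45, -3, -37, -43] -> [-24, 45, 3, 37, 43] -> [45, 3, 37, 43] -> [54, 12, 46, 52] -> [46, 4, 38, 44] -> [-46, -4, -38, -44]
  [-15, -15, -50, -36] -> [15, 15, 50, 36] -> [15, 15] -> [24, 24] -> [16, 16] -> [-16, -16]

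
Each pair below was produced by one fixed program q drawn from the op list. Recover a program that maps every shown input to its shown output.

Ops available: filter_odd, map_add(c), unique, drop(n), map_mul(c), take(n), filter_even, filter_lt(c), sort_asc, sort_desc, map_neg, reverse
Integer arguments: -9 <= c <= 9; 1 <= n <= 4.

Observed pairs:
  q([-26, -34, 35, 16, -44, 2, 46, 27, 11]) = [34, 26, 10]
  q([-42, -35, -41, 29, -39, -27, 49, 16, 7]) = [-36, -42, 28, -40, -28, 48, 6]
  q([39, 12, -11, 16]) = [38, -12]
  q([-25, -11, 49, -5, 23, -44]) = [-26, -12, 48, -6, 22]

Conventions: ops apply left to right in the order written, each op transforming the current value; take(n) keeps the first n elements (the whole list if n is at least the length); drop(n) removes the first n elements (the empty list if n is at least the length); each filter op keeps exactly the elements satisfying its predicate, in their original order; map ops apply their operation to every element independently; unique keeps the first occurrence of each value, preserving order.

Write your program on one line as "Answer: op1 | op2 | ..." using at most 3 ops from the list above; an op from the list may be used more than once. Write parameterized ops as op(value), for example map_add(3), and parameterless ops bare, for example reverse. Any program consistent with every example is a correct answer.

filter_odd | map_add(-1)

Check, running the answer program on each example:
  [-26, -34, 35, 16, -44, 2, 46, 27, 11] -> [35, 27, 11] -> [34, 26, 10]
  [-42, -35, -41, 29, -39, -27, 49, 16, 7] -> [-35, -41, 29, -39, -27, 49, 7] -> [-36, -42, 28, -40, -28, 48, 6]
  [39, 12, -11, 16] -> [39, -11] -> [38, -12]
  [-25, -11, 49, -5, 23, -44] -> [-25, -11, 49, -5, 23] -> [-26, -12, 48, -6, 22]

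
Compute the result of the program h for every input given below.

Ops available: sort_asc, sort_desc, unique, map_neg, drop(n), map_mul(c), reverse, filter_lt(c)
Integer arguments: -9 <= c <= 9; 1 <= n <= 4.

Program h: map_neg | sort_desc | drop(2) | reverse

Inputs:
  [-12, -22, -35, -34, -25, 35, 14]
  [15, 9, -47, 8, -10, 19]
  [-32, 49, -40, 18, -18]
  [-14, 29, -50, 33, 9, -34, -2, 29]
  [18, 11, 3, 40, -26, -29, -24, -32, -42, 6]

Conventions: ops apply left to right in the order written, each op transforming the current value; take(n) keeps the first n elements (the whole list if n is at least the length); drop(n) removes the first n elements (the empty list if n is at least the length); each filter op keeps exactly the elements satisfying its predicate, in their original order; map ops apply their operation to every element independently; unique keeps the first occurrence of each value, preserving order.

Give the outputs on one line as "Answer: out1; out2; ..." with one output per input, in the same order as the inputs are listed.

[-35, -14, 12, 22, 25]; [-19, -15, -9, -8]; [-49, -18, 18]; [-33, -29, -29, -9, 2, 14]; [-40, -18, -11, -6, -3, 24, 26, 29]

Execution, op by op:
  [-12, -22, -35, -34, -25, 35, 14] -> [12, 22, 35, 34, 25, -35, -14] -> [35, 34, 25, 22, 12, -14, -35] -> [25, 22, 12, -14, -35] -> [-35, -14, 12, 22, 25]
  [15, 9, -47, 8, -10, 19] -> [-15, -9, 47, -8, 10, -19] -> [47, 10, -8, -9, -15, -19] -> [-8, -9, -15, -19] -> [-19, -15, -9, -8]
  [-32, 49, -40, 18, -18] -> [32, -49, 40, -18, 18] -> [40, 32, 18, -18, -49] -> [18, -18, -49] -> [-49, -18, 18]
  [-14, 29, -50, 33, 9, -34, -2, 29] -> [14, -29, 50, -33, -9, 34, 2, -29] -> [50, 34, 14, 2, -9, -29, -29, -33] -> [14, 2, -9, -29, -29, -33] -> [-33, -29, -29, -9, 2, 14]
  [18, 11, 3, 40, -26, -29, -24, -32, -42, 6] -> [-18, -11, -3, -40, 26, 29, 24, 32, 42, -6] -> [42, 32, 29, 26, 24, -3, -6, -11, -18, -40] -> [29, 26, 24, -3, -6, -11, -18, -40] -> [-40, -18, -11, -6, -3, 24, 26, 29]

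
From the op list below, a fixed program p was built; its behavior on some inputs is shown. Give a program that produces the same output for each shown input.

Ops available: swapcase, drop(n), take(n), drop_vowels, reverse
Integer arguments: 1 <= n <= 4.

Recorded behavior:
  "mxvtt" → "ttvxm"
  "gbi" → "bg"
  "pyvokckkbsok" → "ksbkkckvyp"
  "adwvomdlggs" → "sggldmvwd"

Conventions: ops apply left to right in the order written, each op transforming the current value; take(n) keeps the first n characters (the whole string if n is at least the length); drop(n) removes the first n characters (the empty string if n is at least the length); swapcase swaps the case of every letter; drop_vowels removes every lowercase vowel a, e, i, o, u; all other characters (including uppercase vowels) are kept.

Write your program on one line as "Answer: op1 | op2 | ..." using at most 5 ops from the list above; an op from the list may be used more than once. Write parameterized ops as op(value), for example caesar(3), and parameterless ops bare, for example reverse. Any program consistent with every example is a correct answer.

swapcase | reverse | swapcase | drop_vowels

Check, running the answer program on each example:
  "mxvtt" -> "MXVTT" -> "TTVXM" -> "ttvxm" -> "ttvxm"
  "gbi" -> "GBI" -> "IBG" -> "ibg" -> "bg"
  "pyvokckkbsok" -> "PYVOKCKKBSOK" -> "KOSBKKCKOVYP" -> "kosbkkckovyp" -> "ksbkkckvyp"
  "adwvomdlggs" -> "ADWVOMDLGGS" -> "SGGLDMOVWDA" -> "sggldmovwda" -> "sggldmvwd"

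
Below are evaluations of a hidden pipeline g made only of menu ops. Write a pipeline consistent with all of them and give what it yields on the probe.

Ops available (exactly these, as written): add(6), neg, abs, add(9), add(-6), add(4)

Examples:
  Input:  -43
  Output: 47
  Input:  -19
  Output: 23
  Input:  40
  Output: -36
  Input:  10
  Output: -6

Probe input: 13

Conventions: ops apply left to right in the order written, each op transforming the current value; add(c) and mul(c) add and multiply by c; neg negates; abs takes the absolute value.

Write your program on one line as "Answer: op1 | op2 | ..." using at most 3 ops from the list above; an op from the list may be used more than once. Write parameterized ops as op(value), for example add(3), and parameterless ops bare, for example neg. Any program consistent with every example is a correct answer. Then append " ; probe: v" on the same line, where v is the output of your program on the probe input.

neg | add(4) ; probe: -9

Check, running the answer program on each example:
  -43 -> 43 -> 47
  -19 -> 19 -> 23
  40 -> -40 -> -36
  10 -> -10 -> -6
  probe: 13 -> -13 -> -9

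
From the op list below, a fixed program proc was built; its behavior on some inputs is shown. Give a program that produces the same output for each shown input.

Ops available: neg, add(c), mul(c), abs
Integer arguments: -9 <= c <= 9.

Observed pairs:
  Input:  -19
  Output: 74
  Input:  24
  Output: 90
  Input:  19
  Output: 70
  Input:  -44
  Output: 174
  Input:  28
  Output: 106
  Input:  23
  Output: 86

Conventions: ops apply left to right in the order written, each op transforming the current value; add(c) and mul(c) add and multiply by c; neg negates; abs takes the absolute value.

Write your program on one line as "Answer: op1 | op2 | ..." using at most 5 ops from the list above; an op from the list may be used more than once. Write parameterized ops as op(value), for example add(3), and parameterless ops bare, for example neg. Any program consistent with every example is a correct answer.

mul(4) | add(-2) | abs | add(-4)

Check, running the answer program on each example:
  -19 -> -76 -> -78 -> 78 -> 74
  24 -> 96 -> 94 -> 94 -> 90
  19 -> 76 -> 74 -> 74 -> 70
  -44 -> -176 -> -178 -> 178 -> 174
  28 -> 112 -> 110 -> 110 -> 106
  23 -> 92 -> 90 -> 90 -> 86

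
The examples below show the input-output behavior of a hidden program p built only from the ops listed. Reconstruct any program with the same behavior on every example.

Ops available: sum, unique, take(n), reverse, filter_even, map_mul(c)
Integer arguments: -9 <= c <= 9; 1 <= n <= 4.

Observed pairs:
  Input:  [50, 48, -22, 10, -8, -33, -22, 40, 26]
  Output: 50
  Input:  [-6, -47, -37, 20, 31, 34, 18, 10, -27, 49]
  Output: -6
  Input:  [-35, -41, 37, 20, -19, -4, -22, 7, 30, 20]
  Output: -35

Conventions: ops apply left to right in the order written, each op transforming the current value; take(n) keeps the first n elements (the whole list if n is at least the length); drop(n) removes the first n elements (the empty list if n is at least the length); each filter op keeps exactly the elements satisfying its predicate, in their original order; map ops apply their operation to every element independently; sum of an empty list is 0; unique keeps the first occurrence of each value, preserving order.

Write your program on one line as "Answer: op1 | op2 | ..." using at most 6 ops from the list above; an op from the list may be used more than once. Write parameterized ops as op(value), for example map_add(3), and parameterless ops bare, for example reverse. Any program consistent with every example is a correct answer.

reverse | unique | reverse | take(1) | sum

Check, running the answer program on each example:
  [50, 48, -22, 10, -8, -33, -22, 40, 26] -> [26, 40, -22, -33, -8, 10, -22, 48, 50] -> [26, 40, -22, -33, -8, 10, 48, 50] -> [50, 48, 10, -8, -33, -22, 40, 26] -> [50] -> 50
  [-6, -47, -37, 20, 31, 34, 18, 10, -27, 49] -> [49, -27, 10, 18, 34, 31, 20, -37, -47, -6] -> [49, -27, 10, 18, 34, 31, 20, -37, -47, -6] -> [-6, -47, -37, 20, 31, 34, 18, 10, -27, 49] -> [-6] -> -6
  [-35, -41, 37, 20, -19, -4, -22, 7, 30, 20] -> [20, 30, 7, -22, -4, -19, 20, 37, -41, -35] -> [20, 30, 7, -22, -4, -19, 37, -41, -35] -> [-35, -41, 37, -19, -4, -22, 7, 30, 20] -> [-35] -> -35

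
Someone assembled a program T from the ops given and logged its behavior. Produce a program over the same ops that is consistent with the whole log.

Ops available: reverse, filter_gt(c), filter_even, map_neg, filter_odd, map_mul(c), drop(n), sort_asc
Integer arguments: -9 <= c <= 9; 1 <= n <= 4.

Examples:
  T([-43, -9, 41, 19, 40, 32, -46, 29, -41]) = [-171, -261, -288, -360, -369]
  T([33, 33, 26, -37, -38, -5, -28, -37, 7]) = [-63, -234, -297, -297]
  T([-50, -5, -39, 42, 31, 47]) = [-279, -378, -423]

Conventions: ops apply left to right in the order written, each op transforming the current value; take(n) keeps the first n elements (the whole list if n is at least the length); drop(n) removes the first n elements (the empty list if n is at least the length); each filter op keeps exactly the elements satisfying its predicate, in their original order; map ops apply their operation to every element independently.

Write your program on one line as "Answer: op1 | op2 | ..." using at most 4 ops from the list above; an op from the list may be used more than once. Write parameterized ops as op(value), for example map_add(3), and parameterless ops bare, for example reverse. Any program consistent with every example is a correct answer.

filter_gt(-2) | sort_asc | map_mul(-9)

Check, running the answer program on each example:
  [-43, -9, 41, 19, 40, 32, -46, 29, -41] -> [41, 19, 40, 32, 29] -> [19, 29, 32, 40, 41] -> [-171, -261, -288, -360, -369]
  [33, 33, 26, -37, -38, -5, -28, -37, 7] -> [33, 33, 26, 7] -> [7, 26, 33, 33] -> [-63, -234, -297, -297]
  [-50, -5, -39, 42, 31, 47] -> [42, 31, 47] -> [31, 42, 47] -> [-279, -378, -423]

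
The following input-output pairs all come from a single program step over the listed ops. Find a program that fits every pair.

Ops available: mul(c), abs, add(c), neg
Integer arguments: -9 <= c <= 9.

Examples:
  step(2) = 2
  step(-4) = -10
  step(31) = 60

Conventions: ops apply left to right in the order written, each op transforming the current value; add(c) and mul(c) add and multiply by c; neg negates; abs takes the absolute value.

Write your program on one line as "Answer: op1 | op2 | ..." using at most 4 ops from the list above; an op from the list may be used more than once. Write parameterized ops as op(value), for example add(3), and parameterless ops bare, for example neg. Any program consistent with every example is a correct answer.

add(-1) | neg | mul(-2)

Check, running the answer program on each example:
  2 -> 1 -> -1 -> 2
  -4 -> -5 -> 5 -> -10
  31 -> 30 -> -30 -> 60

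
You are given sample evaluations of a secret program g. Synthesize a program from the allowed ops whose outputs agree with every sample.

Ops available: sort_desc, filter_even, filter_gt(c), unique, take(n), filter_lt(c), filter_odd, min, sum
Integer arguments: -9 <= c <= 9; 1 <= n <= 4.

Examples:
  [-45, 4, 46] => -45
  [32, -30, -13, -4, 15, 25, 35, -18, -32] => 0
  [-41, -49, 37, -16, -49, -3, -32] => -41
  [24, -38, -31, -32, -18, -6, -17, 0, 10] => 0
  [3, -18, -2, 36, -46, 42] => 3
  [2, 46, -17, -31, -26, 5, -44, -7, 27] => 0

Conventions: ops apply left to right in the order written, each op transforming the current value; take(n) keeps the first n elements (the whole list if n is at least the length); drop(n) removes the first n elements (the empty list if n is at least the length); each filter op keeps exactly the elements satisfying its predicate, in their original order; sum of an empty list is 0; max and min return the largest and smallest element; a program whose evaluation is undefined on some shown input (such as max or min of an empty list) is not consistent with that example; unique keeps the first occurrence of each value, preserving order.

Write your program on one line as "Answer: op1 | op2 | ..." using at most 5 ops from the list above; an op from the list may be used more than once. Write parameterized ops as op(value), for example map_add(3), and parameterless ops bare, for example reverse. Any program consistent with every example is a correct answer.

take(2) | filter_odd | take(1) | sum

Check, running the answer program on each example:
  [-45, 4, 46] -> [-45, 4] -> [-45] -> [-45] -> -45
  [32, -30, -13, -4, 15, 25, 35, -18, -32] -> [32, -30] -> [] -> [] -> 0
  [-41, -49, 37, -16, -49, -3, -32] -> [-41, -49] -> [-41, -49] -> [-41] -> -41
  [24, -38, -31, -32, -18, -6, -17, 0, 10] -> [24, -38] -> [] -> [] -> 0
  [3, -18, -2, 36, -46, 42] -> [3, -18] -> [3] -> [3] -> 3
  [2, 46, -17, -31, -26, 5, -44, -7, 27] -> [2, 46] -> [] -> [] -> 0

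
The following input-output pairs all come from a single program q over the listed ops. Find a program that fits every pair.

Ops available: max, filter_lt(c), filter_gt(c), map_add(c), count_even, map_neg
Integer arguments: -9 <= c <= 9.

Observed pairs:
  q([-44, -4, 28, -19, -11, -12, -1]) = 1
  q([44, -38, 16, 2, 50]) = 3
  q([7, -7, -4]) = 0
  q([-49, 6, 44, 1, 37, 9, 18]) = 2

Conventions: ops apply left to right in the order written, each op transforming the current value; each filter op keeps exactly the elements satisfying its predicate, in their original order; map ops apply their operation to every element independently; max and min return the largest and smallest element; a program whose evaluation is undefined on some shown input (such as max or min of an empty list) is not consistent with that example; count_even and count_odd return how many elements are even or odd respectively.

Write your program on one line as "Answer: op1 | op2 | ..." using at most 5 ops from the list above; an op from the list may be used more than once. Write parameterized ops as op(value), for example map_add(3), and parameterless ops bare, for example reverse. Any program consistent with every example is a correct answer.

map_neg | filter_lt(-6) | map_add(-4) | count_even

Check, running the answer program on each example:
  [-44, -4, 28, -19, -11, -12, -1] -> [44, 4, -28, 19, 11, 12, 1] -> [-28] -> [-32] -> 1
  [44, -38, 16, 2, 50] -> [-44, 38, -16, -2, -50] -> [-44, -16, -50] -> [-48, -20, -54] -> 3
  [7, -7, -4] -> [-7, 7, 4] -> [-7] -> [-11] -> 0
  [-49, 6, 44, 1, 37, 9, 18] -> [49, -6, -44, -1, -37, -9, -18] -> [-44, -37, -9, -18] -> [-48, -41, -13, -22] -> 2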